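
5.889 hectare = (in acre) 14.55. Check: 1 hectare = 10000 m^2, so 5.889 hectare = 5.889 * 10000 = 58890 m^2. 1 acre = 4046.8564 m^2, so 58890 m^2 = 58890 / 4046.8564 = 14.552036 acre ≈ 14.55 acre (4 s.f.).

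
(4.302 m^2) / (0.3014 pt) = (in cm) 4.046e+06. Check: 4.302 m^2 is already in m^2. 1 pt = 0.00035277778 m, so 0.3014 pt = 0.3014 * 0.00035277778 = 0.00010632722 m. Combine: 4.302 m^2 / 0.00010632722 m = 40460.006 m. 1 cm = 0.01 m, so 40460.006 m = 40460.006 / 0.01 = 4046000.6 cm ≈ 4.046e+06 cm (4 s.f.).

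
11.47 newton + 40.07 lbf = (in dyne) 11.47 newton = 11.47 N. 1 lbf = 4.4482216 N, so 40.07 lbf = 40.07 * 4.4482216 = 178.24024 N. Sum: 11.47 + 178.24024 = 189.71024 N. 1 dyne = 1e-05 N, so 189.71024 N = 189.71024 / 1e-05 = 18971024 dyne ≈ 1.897e+07 dyne (4 s.f.). Final answer: 1.897e+07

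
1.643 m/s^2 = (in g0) 0.1675. Check: 1 g0 = 9.80665 m/s^2, so 1.643 m/s^2 = 1.643 / 9.80665 = 0.16753937 g0 ≈ 0.1675 g0 (4 s.f.).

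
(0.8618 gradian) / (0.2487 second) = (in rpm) 1 gradian = 0.015707963 rad, so 0.8618 gradian = 0.8618 * 0.015707963 = 0.013537123 rad. 0.2487 second = 0.2487 s. Combine: 0.013537123 rad / 0.2487 s = 0.054431535 rad/s. 1 rpm = 0.10471976 rad/s, so 0.054431535 rad/s = 0.054431535 / 0.10471976 = 0.51978287 rpm ≈ 0.5198 rpm (4 s.f.). Final answer: 0.5198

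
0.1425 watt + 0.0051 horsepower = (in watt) 0.1425 watt = 0.1425 W. 1 horsepower = 745.69987 W, so 0.0051 horsepower = 0.0051 * 745.69987 = 3.8030693 W. Sum: 0.1425 + 3.8030693 = 3.9455693 W. 3.9455693 W = 3.9455693 watt ≈ 3.946 watt (4 s.f.). Final answer: 3.946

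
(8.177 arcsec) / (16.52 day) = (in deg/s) 1 arcsec = 4.8481368e-06 rad, so 8.177 arcsec = 8.177 * 4.8481368e-06 = 3.9643215e-05 rad. 1 day = 86400 s, so 16.52 day = 16.52 * 86400 = 1427328 s. Combine: 3.9643215e-05 rad / 1427328 s = 2.7774425e-11 rad/s. 1 deg/s = 0.017453293 rad/s, so 2.7774425e-11 rad/s = 2.7774425e-11 / 0.017453293 = 1.5913573e-09 deg/s ≈ 1.591e-09 deg/s (4 s.f.). Final answer: 1.591e-09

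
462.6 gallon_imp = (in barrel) 1 gallon_imp = 0.00454609 m^3, so 462.6 gallon_imp = 462.6 * 0.00454609 = 2.1030212 m^3. 1 barrel = 0.15898729 m^3, so 2.1030212 m^3 = 2.1030212 / 0.15898729 = 13.227606 barrel ≈ 13.23 barrel (4 s.f.). Final answer: 13.23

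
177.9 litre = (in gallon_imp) 1 litre = 0.001 m^3, so 177.9 litre = 177.9 * 0.001 = 0.1779 m^3. 1 gallon_imp = 0.00454609 m^3, so 0.1779 m^3 = 0.1779 / 0.00454609 = 39.132529 gallon_imp ≈ 39.13 gallon_imp (4 s.f.). Final answer: 39.13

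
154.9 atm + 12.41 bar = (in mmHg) 1.27e+05. Check: 1 atm = 101325 Pa, so 154.9 atm = 154.9 * 101325 = 15695242 Pa. 1 bar = 100000 Pa, so 12.41 bar = 12.41 * 100000 = 1241000 Pa. Sum: 15695242 + 1241000 = 16936242 Pa. 1 mmHg = 133.32237 Pa, so 16936242 Pa = 16936242 / 133.32237 = 127032.27 mmHg ≈ 1.27e+05 mmHg (4 s.f.).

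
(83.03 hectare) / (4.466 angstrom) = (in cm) 1 hectare = 10000 m^2, so 83.03 hectare = 83.03 * 10000 = 830300 m^2. 1 angstrom = 1e-10 m, so 4.466 angstrom = 4.466 * 1e-10 = 4.466e-10 m. Combine: 830300 m^2 / 4.466e-10 m = 1.8591581e+15 m. 1 cm = 0.01 m, so 1.8591581e+15 m = 1.8591581e+15 / 0.01 = 1.8591581e+17 cm ≈ 1.859e+17 cm (4 s.f.). Final answer: 1.859e+17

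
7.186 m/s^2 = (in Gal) 1 Gal = 0.01 m/s^2, so 7.186 m/s^2 = 7.186 / 0.01 = 718.6 Gal. Final answer: 718.6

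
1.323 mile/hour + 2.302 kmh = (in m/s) 1 mile/hour = 0.44704 m/s, so 1.323 mile/hour = 1.323 * 0.44704 = 0.59143392 m/s. 1 kmh = 0.27777778 m/s, so 2.302 kmh = 2.302 * 0.27777778 = 0.63944444 m/s. Sum: 0.59143392 + 0.63944444 = 1.2308784 m/s. Result: 1.2308784 m/s ≈ 1.231 m/s (4 s.f.). Final answer: 1.231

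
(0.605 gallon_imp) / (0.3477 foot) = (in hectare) 2.595e-06. Check: 1 gallon_imp = 0.00454609 m^3, so 0.605 gallon_imp = 0.605 * 0.00454609 = 0.0027503844 m^3. 1 foot = 0.3048 m, so 0.3477 foot = 0.3477 * 0.3048 = 0.10597896 m. Combine: 0.0027503844 m^3 / 0.10597896 m = 0.025952174 m^2. 1 hectare = 10000 m^2, so 0.025952174 m^2 = 0.025952174 / 10000 = 2.5952174e-06 hectare ≈ 2.595e-06 hectare (4 s.f.).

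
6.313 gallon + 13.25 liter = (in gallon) 1 gallon = 0.0037854118 m^3, so 6.313 gallon = 6.313 * 0.0037854118 = 0.023897305 m^3. 1 liter = 0.001 m^3, so 13.25 liter = 13.25 * 0.001 = 0.01325 m^3. Sum: 0.023897305 + 0.01325 = 0.037147305 m^3. 1 gallon = 0.0037854118 m^3, so 0.037147305 m^3 = 0.037147305 / 0.0037854118 = 9.8132797 gallon ≈ 9.813 gallon (4 s.f.). Final answer: 9.813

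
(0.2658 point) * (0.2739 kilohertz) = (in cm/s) 2.568. Check: 1 point = 0.00035277778 m, so 0.2658 point = 0.2658 * 0.00035277778 = 9.3768333e-05 m. 1 kilohertz = 1000 Hz, so 0.2739 kilohertz = 0.2739 * 1000 = 273.9 Hz. Combine: 9.3768333e-05 m * 273.9 Hz = 0.025683146 m/s. 1 cm/s = 0.01 m/s, so 0.025683146 m/s = 0.025683146 / 0.01 = 2.5683146 cm/s ≈ 2.568 cm/s (4 s.f.).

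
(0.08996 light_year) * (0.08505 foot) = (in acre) 5.452e+09. Check: 1 light_year = 9.4607305e+15 m, so 0.08996 light_year = 0.08996 * 9.4607305e+15 = 8.5108731e+14 m. 1 foot = 0.3048 m, so 0.08505 foot = 0.08505 * 0.3048 = 0.02592324 m. Combine: 8.5108731e+14 m * 0.02592324 m = 2.2062941e+13 m^2. 1 acre = 4046.8564 m^2, so 2.2062941e+13 m^2 = 2.2062941e+13 / 4046.8564 = 5.4518714e+09 acre ≈ 5.452e+09 acre (4 s.f.).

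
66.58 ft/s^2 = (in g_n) 2.069. Check: 1 ft/s^2 = 0.3048 m/s^2, so 66.58 ft/s^2 = 66.58 * 0.3048 = 20.293584 m/s^2. 1 g_n = 9.80665 m/s^2, so 20.293584 m/s^2 = 20.293584 / 9.80665 = 2.0693697 g_n ≈ 2.069 g_n (4 s.f.).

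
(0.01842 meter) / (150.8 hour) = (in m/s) 3.393e-08. Check: 0.01842 meter = 0.01842 m. 1 hour = 3600 s, so 150.8 hour = 150.8 * 3600 = 542880 s. Combine: 0.01842 m / 542880 s = 3.393015e-08 m/s. Result: 3.393015e-08 m/s ≈ 3.393e-08 m/s (4 s.f.).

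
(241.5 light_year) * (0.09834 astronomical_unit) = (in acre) 1 light_year = 9.4607305e+15 m, so 241.5 light_year = 241.5 * 9.4607305e+15 = 2.2847664e+18 m. 1 astronomical_unit = 1.4959787e+11 m, so 0.09834 astronomical_unit = 0.09834 * 1.4959787e+11 = 1.4711455e+10 m. Combine: 2.2847664e+18 m * 1.4711455e+10 m = 3.3612237e+28 m^2. 1 acre = 4046.8564 m^2, so 3.3612237e+28 m^2 = 3.3612237e+28 / 4046.8564 = 8.3057647e+24 acre ≈ 8.306e+24 acre (4 s.f.). Final answer: 8.306e+24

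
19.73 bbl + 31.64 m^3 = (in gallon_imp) 1 bbl = 0.15898729 m^3, so 19.73 bbl = 19.73 * 0.15898729 = 3.1368193 m^3. 31.64 m^3 is already in m^3. Sum: 3.1368193 + 31.64 = 34.776819 m^3. 1 gallon_imp = 0.00454609 m^3, so 34.776819 m^3 = 34.776819 / 0.00454609 = 7649.8308 gallon_imp ≈ 7650 gallon_imp (4 s.f.). Final answer: 7650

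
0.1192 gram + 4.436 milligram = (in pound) 1 gram = 0.001 kg, so 0.1192 gram = 0.1192 * 0.001 = 0.0001192 kg. 1 milligram = 1e-06 kg, so 4.436 milligram = 4.436 * 1e-06 = 4.436e-06 kg. Sum: 0.0001192 + 4.436e-06 = 0.000123636 kg. 1 pound = 0.45359237 kg, so 0.000123636 kg = 0.000123636 / 0.45359237 = 0.00027257072 pound ≈ 0.0002726 pound (4 s.f.). Final answer: 0.0002726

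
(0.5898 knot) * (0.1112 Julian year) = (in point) 1 knot = 0.51444444 m/s, so 0.5898 knot = 0.5898 * 0.51444444 = 0.30341933 m/s. 1 Julian year = 31557600 s, so 0.1112 Julian year = 0.1112 * 31557600 = 3509205.1 s. Combine: 0.30341933 m/s * 3509205.1 s = 1064760.7 m. 1 point = 0.00035277778 m, so 1064760.7 m = 1064760.7 / 0.00035277778 = 3.0182192e+09 point ≈ 3.018e+09 point (4 s.f.). Final answer: 3.018e+09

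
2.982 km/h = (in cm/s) 82.83. Check: 1 km/h = 0.27777778 m/s, so 2.982 km/h = 2.982 * 0.27777778 = 0.82833333 m/s. 1 cm/s = 0.01 m/s, so 0.82833333 m/s = 0.82833333 / 0.01 = 82.833333 cm/s ≈ 82.83 cm/s (4 s.f.).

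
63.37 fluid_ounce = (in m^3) 0.001874. Check: 1 fluid_ounce = 2.957353e-05 m^3, so 63.37 fluid_ounce = 63.37 * 2.957353e-05 = 0.0018740746 m^3. Result: 0.0018740746 m^3 ≈ 0.001874 m^3 (4 s.f.).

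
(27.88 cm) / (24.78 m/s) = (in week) 1 cm = 0.01 m, so 27.88 cm = 27.88 * 0.01 = 0.2788 m. 24.78 m/s is already in m/s. Combine: 0.2788 m / 24.78 m/s = 0.011251009 s. 1 week = 604800 s, so 0.011251009 s = 0.011251009 / 604800 = 1.8602859e-08 week ≈ 1.86e-08 week (4 s.f.). Final answer: 1.86e-08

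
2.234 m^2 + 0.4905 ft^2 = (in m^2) 2.234 m^2 is already in m^2. 1 ft^2 = 0.09290304 m^2, so 0.4905 ft^2 = 0.4905 * 0.09290304 = 0.045568941 m^2. Sum: 2.234 + 0.045568941 = 2.2795689 m^2. Result: 2.2795689 m^2 ≈ 2.28 m^2 (4 s.f.). Final answer: 2.28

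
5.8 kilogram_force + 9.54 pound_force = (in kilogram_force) 1 kilogram_force = 9.80665 N, so 5.8 kilogram_force = 5.8 * 9.80665 = 56.87857 N. 1 pound_force = 4.4482216 N, so 9.54 pound_force = 9.54 * 4.4482216 = 42.436034 N. Sum: 56.87857 + 42.436034 = 99.314604 N. 1 kilogram_force = 9.80665 N, so 99.314604 N = 99.314604 / 9.80665 = 10.127271 kilogram_force ≈ 10.13 kilogram_force (4 s.f.). Final answer: 10.13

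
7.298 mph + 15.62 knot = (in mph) 25.27. Check: 1 mph = 0.44704 m/s, so 7.298 mph = 7.298 * 0.44704 = 3.2624979 m/s. 1 knot = 0.51444444 m/s, so 15.62 knot = 15.62 * 0.51444444 = 8.0356222 m/s. Sum: 3.2624979 + 8.0356222 = 11.29812 m/s. 1 mph = 0.44704 m/s, so 11.29812 m/s = 11.29812 / 0.44704 = 25.273175 mph ≈ 25.27 mph (4 s.f.).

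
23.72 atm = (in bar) 24.03. Check: 1 atm = 101325 Pa, so 23.72 atm = 23.72 * 101325 = 2403429 Pa. 1 bar = 100000 Pa, so 2403429 Pa = 2403429 / 100000 = 24.03429 bar ≈ 24.03 bar (4 s.f.).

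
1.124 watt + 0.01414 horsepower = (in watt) 11.67. Check: 1.124 watt = 1.124 W. 1 horsepower = 745.69987 W, so 0.01414 horsepower = 0.01414 * 745.69987 = 10.544196 W. Sum: 1.124 + 10.544196 = 11.668196 W. 11.668196 W = 11.668196 watt ≈ 11.67 watt (4 s.f.).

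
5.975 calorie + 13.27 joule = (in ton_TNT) 9.147e-09. Check: 1 calorie = 4.184 J, so 5.975 calorie = 5.975 * 4.184 = 24.9994 J. 13.27 joule = 13.27 J. Sum: 24.9994 + 13.27 = 38.2694 J. 1 ton_TNT = 4.184e+09 J, so 38.2694 J = 38.2694 / 4.184e+09 = 9.1466061e-09 ton_TNT ≈ 9.147e-09 ton_TNT (4 s.f.).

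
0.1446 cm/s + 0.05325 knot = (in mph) 1 cm/s = 0.01 m/s, so 0.1446 cm/s = 0.1446 * 0.01 = 0.001446 m/s. 1 knot = 0.51444444 m/s, so 0.05325 knot = 0.05325 * 0.51444444 = 0.027394167 m/s. Sum: 0.001446 + 0.027394167 = 0.028840167 m/s. 1 mph = 0.44704 m/s, so 0.028840167 m/s = 0.028840167 / 0.44704 = 0.064513615 mph ≈ 0.06451 mph (4 s.f.). Final answer: 0.06451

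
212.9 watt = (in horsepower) 0.2855. Check: 212.9 watt = 212.9 W. 1 horsepower = 745.69987 W, so 212.9 W = 212.9 / 745.69987 = 0.2855036 horsepower ≈ 0.2855 horsepower (4 s.f.).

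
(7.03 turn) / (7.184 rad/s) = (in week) 1.017e-05. Check: 1 turn = 6.2831853 rad, so 7.03 turn = 7.03 * 6.2831853 = 44.170793 rad. 7.184 rad/s is already in rad/s. Combine: 44.170793 rad / 7.184 rad/s = 6.1484956 s. 1 week = 604800 s, so 6.1484956 s = 6.1484956 / 604800 = 1.0166163e-05 week ≈ 1.017e-05 week (4 s.f.).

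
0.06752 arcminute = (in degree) 1 arcminute = 0.00029088821 rad, so 0.06752 arcminute = 0.06752 * 0.00029088821 = 1.9640772e-05 rad. 1 degree = 0.017453293 rad, so 1.9640772e-05 rad = 1.9640772e-05 / 0.017453293 = 0.0011253333 degree ≈ 0.001125 degree (4 s.f.). Final answer: 0.001125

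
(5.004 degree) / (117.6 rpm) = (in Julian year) 1 degree = 0.017453293 rad, so 5.004 degree = 5.004 * 0.017453293 = 0.087336276 rad. 1 rpm = 0.10471976 rad/s, so 117.6 rpm = 117.6 * 0.10471976 = 12.315043 rad/s. Combine: 0.087336276 rad / 12.315043 rad/s = 0.0070918367 s. 1 Julian year = 31557600 s, so 0.0070918367 s = 0.0070918367 / 31557600 = 2.2472675e-10 Julian year ≈ 2.247e-10 Julian year (4 s.f.). Final answer: 2.247e-10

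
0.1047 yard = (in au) 6.4e-13. Check: 1 yard = 0.9144 m, so 0.1047 yard = 0.1047 * 0.9144 = 0.09573768 m. 1 au = 1.4959787e+11 m, so 0.09573768 m = 0.09573768 / 1.4959787e+11 = 6.3996686e-13 au ≈ 6.4e-13 au (4 s.f.).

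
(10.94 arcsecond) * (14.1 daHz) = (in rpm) 0.07141. Check: 1 arcsecond = 4.8481368e-06 rad, so 10.94 arcsecond = 10.94 * 4.8481368e-06 = 5.3038617e-05 rad. 1 daHz = 10 Hz, so 14.1 daHz = 14.1 * 10 = 141 Hz. Combine: 5.3038617e-05 rad * 141 Hz = 0.007478445 rad/s. 1 rpm = 0.10471976 rad/s, so 0.007478445 rad/s = 0.007478445 / 0.10471976 = 0.071413889 rpm ≈ 0.07141 rpm (4 s.f.).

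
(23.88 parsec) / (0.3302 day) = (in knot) 5.021e+13. Check: 1 parsec = 3.0856776e+16 m, so 23.88 parsec = 23.88 * 3.0856776e+16 = 7.3685981e+17 m. 1 day = 86400 s, so 0.3302 day = 0.3302 * 86400 = 28529.28 s. Combine: 7.3685981e+17 m / 28529.28 s = 2.5828195e+13 m/s. 1 knot = 0.51444444 m/s, so 2.5828195e+13 m/s = 2.5828195e+13 / 0.51444444 = 5.0205995e+13 knot ≈ 5.021e+13 knot (4 s.f.).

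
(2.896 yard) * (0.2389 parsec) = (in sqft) 1 yard = 0.9144 m, so 2.896 yard = 2.896 * 0.9144 = 2.6481024 m. 1 parsec = 3.0856776e+16 m, so 0.2389 parsec = 0.2389 * 3.0856776e+16 = 7.3716837e+15 m. Combine: 2.6481024 m * 7.3716837e+15 m = 1.9520973e+16 m^2. 1 sqft = 0.09290304 m^2, so 1.9520973e+16 m^2 = 1.9520973e+16 / 0.09290304 = 2.1012201e+17 sqft ≈ 2.101e+17 sqft (4 s.f.). Final answer: 2.101e+17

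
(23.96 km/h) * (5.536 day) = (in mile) 1978. Check: 1 km/h = 0.27777778 m/s, so 23.96 km/h = 23.96 * 0.27777778 = 6.6555556 m/s. 1 day = 86400 s, so 5.536 day = 5.536 * 86400 = 478310.4 s. Combine: 6.6555556 m/s * 478310.4 s = 3183421.4 m. 1 mile = 1609.344 m, so 3183421.4 m = 3183421.4 / 1609.344 = 1978.0864 mile ≈ 1978 mile (4 s.f.).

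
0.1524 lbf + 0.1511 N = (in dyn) 8.29e+04. Check: 1 lbf = 4.4482216 N, so 0.1524 lbf = 0.1524 * 4.4482216 = 0.67790897 N. 0.1511 N is already in N. Sum: 0.67790897 + 0.1511 = 0.82900897 N. 1 dyn = 1e-05 N, so 0.82900897 N = 0.82900897 / 1e-05 = 82900.897 dyn ≈ 8.29e+04 dyn (4 s.f.).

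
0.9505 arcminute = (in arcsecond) 57.03. Check: 1 arcminute = 0.00029088821 rad, so 0.9505 arcminute = 0.9505 * 0.00029088821 = 0.00027648924 rad. 1 arcsecond = 4.8481368e-06 rad, so 0.00027648924 rad = 0.00027648924 / 4.8481368e-06 = 57.03 arcsecond.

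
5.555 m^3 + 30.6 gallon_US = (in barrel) 35.67. Check: 5.555 m^3 is already in m^3. 1 gallon_US = 0.0037854118 m^3, so 30.6 gallon_US = 30.6 * 0.0037854118 = 0.1158336 m^3. Sum: 5.555 + 0.1158336 = 5.6708336 m^3. 1 barrel = 0.15898729 m^3, so 5.6708336 m^3 = 5.6708336 / 0.15898729 = 35.66847 barrel ≈ 35.67 barrel (4 s.f.).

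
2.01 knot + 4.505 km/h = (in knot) 4.443. Check: 1 knot = 0.51444444 m/s, so 2.01 knot = 2.01 * 0.51444444 = 1.0340333 m/s. 1 km/h = 0.27777778 m/s, so 4.505 km/h = 4.505 * 0.27777778 = 1.2513889 m/s. Sum: 1.0340333 + 1.2513889 = 2.2854222 m/s. 1 knot = 0.51444444 m/s, so 2.2854222 m/s = 2.2854222 / 0.51444444 = 4.4425054 knot ≈ 4.443 knot (4 s.f.).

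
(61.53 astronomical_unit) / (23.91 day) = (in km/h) 1 astronomical_unit = 1.4959787e+11 m, so 61.53 astronomical_unit = 61.53 * 1.4959787e+11 = 9.204757e+12 m. 1 day = 86400 s, so 23.91 day = 23.91 * 86400 = 2065824 s. Combine: 9.204757e+12 m / 2065824 s = 4455731.5 m/s. 1 km/h = 0.27777778 m/s, so 4455731.5 m/s = 4455731.5 / 0.27777778 = 16040633 km/h ≈ 1.604e+07 km/h (4 s.f.). Final answer: 1.604e+07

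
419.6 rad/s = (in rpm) 1 rpm = 0.10471976 rad/s, so 419.6 rad/s = 419.6 / 0.10471976 = 4006.8848 rpm ≈ 4007 rpm (4 s.f.). Final answer: 4007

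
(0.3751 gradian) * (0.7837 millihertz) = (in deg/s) 0.0002646. Check: 1 gradian = 0.015707963 rad, so 0.3751 gradian = 0.3751 * 0.015707963 = 0.005892057 rad. 1 millihertz = 0.001 Hz, so 0.7837 millihertz = 0.7837 * 0.001 = 0.0007837 Hz. Combine: 0.005892057 rad * 0.0007837 Hz = 4.6176051e-06 rad/s. 1 deg/s = 0.017453293 rad/s, so 4.6176051e-06 rad/s = 4.6176051e-06 / 0.017453293 = 0.00026456928 deg/s ≈ 0.0002646 deg/s (4 s.f.).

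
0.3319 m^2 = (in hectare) 1 hectare = 10000 m^2, so 0.3319 m^2 = 0.3319 / 10000 = 3.319e-05 hectare. Final answer: 3.319e-05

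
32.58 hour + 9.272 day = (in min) 1 hour = 3600 s, so 32.58 hour = 32.58 * 3600 = 117288 s. 1 day = 86400 s, so 9.272 day = 9.272 * 86400 = 801100.8 s. Sum: 117288 + 801100.8 = 918388.8 s. 1 min = 60 s, so 918388.8 s = 918388.8 / 60 = 15306.48 min ≈ 1.531e+04 min (4 s.f.). Final answer: 1.531e+04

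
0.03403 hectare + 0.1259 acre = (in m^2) 1 hectare = 10000 m^2, so 0.03403 hectare = 0.03403 * 10000 = 340.3 m^2. 1 acre = 4046.8564 m^2, so 0.1259 acre = 0.1259 * 4046.8564 = 509.49922 m^2. Sum: 340.3 + 509.49922 = 849.79922 m^2. Result: 849.79922 m^2 ≈ 849.8 m^2 (4 s.f.). Final answer: 849.8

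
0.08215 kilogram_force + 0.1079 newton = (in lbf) 1 kilogram_force = 9.80665 N, so 0.08215 kilogram_force = 0.08215 * 9.80665 = 0.8056163 N. 0.1079 newton = 0.1079 N. Sum: 0.8056163 + 0.1079 = 0.9135163 N. 1 lbf = 4.4482216 N, so 0.9135163 N = 0.9135163 / 4.4482216 = 0.20536663 lbf ≈ 0.2054 lbf (4 s.f.). Final answer: 0.2054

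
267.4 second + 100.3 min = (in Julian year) 0.0001992. Check: 267.4 second = 267.4 s. 1 min = 60 s, so 100.3 min = 100.3 * 60 = 6018 s. Sum: 267.4 + 6018 = 6285.4 s. 1 Julian year = 31557600 s, so 6285.4 s = 6285.4 / 31557600 = 0.00019917231 Julian year ≈ 0.0001992 Julian year (4 s.f.).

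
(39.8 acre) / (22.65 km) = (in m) 1 acre = 4046.8564 m^2, so 39.8 acre = 39.8 * 4046.8564 = 161064.89 m^2. 1 km = 1000 m, so 22.65 km = 22.65 * 1000 = 22650 m. Combine: 161064.89 m^2 / 22650 m = 7.1110325 m. Result: 7.1110325 m ≈ 7.111 m (4 s.f.). Final answer: 7.111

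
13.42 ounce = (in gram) 1 ounce = 0.028349523 kg, so 13.42 ounce = 13.42 * 0.028349523 = 0.3804506 kg. 1 gram = 0.001 kg, so 0.3804506 kg = 0.3804506 / 0.001 = 380.4506 gram ≈ 380.5 gram (4 s.f.). Final answer: 380.5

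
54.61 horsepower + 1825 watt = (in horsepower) 57.06. Check: 1 horsepower = 745.69987 W, so 54.61 horsepower = 54.61 * 745.69987 = 40722.67 W. 1825 watt = 1825 W. Sum: 40722.67 + 1825 = 42547.67 W. 1 horsepower = 745.69987 W, so 42547.67 W = 42547.67 / 745.69987 = 57.057365 horsepower ≈ 57.06 horsepower (4 s.f.).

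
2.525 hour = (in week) 1 hour = 3600 s, so 2.525 hour = 2.525 * 3600 = 9090 s. 1 week = 604800 s, so 9090 s = 9090 / 604800 = 0.015029762 week ≈ 0.01503 week (4 s.f.). Final answer: 0.01503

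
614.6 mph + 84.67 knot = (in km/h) 1146. Check: 1 mph = 0.44704 m/s, so 614.6 mph = 614.6 * 0.44704 = 274.75078 m/s. 1 knot = 0.51444444 m/s, so 84.67 knot = 84.67 * 0.51444444 = 43.558011 m/s. Sum: 274.75078 + 43.558011 = 318.3088 m/s. 1 km/h = 0.27777778 m/s, so 318.3088 m/s = 318.3088 / 0.27777778 = 1145.9117 km/h ≈ 1146 km/h (4 s.f.).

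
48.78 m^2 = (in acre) 0.01205. Check: 1 acre = 4046.8564 m^2, so 48.78 m^2 = 48.78 / 4046.8564 = 0.012053801 acre ≈ 0.01205 acre (4 s.f.).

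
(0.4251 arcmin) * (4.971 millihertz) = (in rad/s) 6.147e-07. Check: 1 arcmin = 0.00029088821 rad, so 0.4251 arcmin = 0.4251 * 0.00029088821 = 0.00012365658 rad. 1 millihertz = 0.001 Hz, so 4.971 millihertz = 4.971 * 0.001 = 0.004971 Hz. Combine: 0.00012365658 rad * 0.004971 Hz = 6.1469685e-07 rad/s. Result: 6.1469685e-07 rad/s ≈ 6.147e-07 rad/s (4 s.f.).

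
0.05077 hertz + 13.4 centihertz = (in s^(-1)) 0.1848. Check: 0.05077 hertz = 0.05077 Hz. 1 centihertz = 0.01 Hz, so 13.4 centihertz = 13.4 * 0.01 = 0.134 Hz. Sum: 0.05077 + 0.134 = 0.18477 Hz. 0.18477 Hz = 0.18477 s^(-1) ≈ 0.1848 s^(-1) (4 s.f.).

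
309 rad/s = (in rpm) 1 rpm = 0.10471976 rad/s, so 309 rad/s = 309 / 0.10471976 = 2950.7326 rpm ≈ 2951 rpm (4 s.f.). Final answer: 2951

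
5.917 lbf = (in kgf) 2.684. Check: 1 lbf = 4.4482216 N, so 5.917 lbf = 5.917 * 4.4482216 = 26.320127 N. 1 kgf = 9.80665 N, so 26.320127 N = 26.320127 / 9.80665 = 2.6839061 kgf ≈ 2.684 kgf (4 s.f.).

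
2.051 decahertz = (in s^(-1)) 20.51. Check: 1 decahertz = 10 Hz, so 2.051 decahertz = 2.051 * 10 = 20.51 Hz. 20.51 Hz = 20.51 s^(-1).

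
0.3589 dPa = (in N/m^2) 1 dPa = 0.1 Pa, so 0.3589 dPa = 0.3589 * 0.1 = 0.03589 Pa. 0.03589 Pa = 0.03589 N/m^2. Final answer: 0.03589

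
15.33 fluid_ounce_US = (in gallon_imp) 1 fluid_ounce_US = 2.957353e-05 m^3, so 15.33 fluid_ounce_US = 15.33 * 2.957353e-05 = 0.00045336221 m^3. 1 gallon_imp = 0.00454609 m^3, so 0.00045336221 m^3 = 0.00045336221 / 0.00454609 = 0.099725744 gallon_imp ≈ 0.09973 gallon_imp (4 s.f.). Final answer: 0.09973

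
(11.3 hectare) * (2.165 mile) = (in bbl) 2.476e+09. Check: 1 hectare = 10000 m^2, so 11.3 hectare = 11.3 * 10000 = 113000 m^2. 1 mile = 1609.344 m, so 2.165 mile = 2.165 * 1609.344 = 3484.2298 m. Combine: 113000 m^2 * 3484.2298 m = 3.9371796e+08 m^3. 1 bbl = 0.15898729 m^3, so 3.9371796e+08 m^3 = 3.9371796e+08 / 0.15898729 = 2.4764115e+09 bbl ≈ 2.476e+09 bbl (4 s.f.).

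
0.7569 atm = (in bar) 0.7669. Check: 1 atm = 101325 Pa, so 0.7569 atm = 0.7569 * 101325 = 76692.893 Pa. 1 bar = 100000 Pa, so 76692.893 Pa = 76692.893 / 100000 = 0.76692892 bar ≈ 0.7669 bar (4 s.f.).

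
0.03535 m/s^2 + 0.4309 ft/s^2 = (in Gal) 0.03535 m/s^2 is already in m/s^2. 1 ft/s^2 = 0.3048 m/s^2, so 0.4309 ft/s^2 = 0.4309 * 0.3048 = 0.13133832 m/s^2. Sum: 0.03535 + 0.13133832 = 0.16668832 m/s^2. 1 Gal = 0.01 m/s^2, so 0.16668832 m/s^2 = 0.16668832 / 0.01 = 16.668832 Gal ≈ 16.67 Gal (4 s.f.). Final answer: 16.67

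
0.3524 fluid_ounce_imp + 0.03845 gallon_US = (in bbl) 1 fluid_ounce_imp = 2.8413063e-05 m^3, so 0.3524 fluid_ounce_imp = 0.3524 * 2.8413063e-05 = 1.0012763e-05 m^3. 1 gallon_US = 0.0037854118 m^3, so 0.03845 gallon_US = 0.03845 * 0.0037854118 = 0.00014554908 m^3. Sum: 1.0012763e-05 + 0.00014554908 = 0.00015556185 m^3. 1 bbl = 0.15898729 m^3, so 0.00015556185 m^3 = 0.00015556185 / 0.15898729 = 0.00097845458 bbl ≈ 0.0009785 bbl (4 s.f.). Final answer: 0.0009785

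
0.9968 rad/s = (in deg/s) 57.11. Check: 1 deg/s = 0.017453293 rad/s, so 0.9968 rad/s = 0.9968 / 0.017453293 = 57.112433 deg/s ≈ 57.11 deg/s (4 s.f.).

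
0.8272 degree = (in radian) 0.01444. Check: 1 degree = 0.017453293 rad, so 0.8272 degree = 0.8272 * 0.017453293 = 0.014437364 rad. 0.014437364 rad = 0.014437364 radian ≈ 0.01444 radian (4 s.f.).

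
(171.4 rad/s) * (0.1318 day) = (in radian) 1.952e+06. Check: 171.4 rad/s is already in rad/s. 1 day = 86400 s, so 0.1318 day = 0.1318 * 86400 = 11387.52 s. Combine: 171.4 rad/s * 11387.52 s = 1951820.9 rad. 1951820.9 rad = 1951820.9 radian ≈ 1.952e+06 radian (4 s.f.).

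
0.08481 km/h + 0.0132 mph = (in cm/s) 1 km/h = 0.27777778 m/s, so 0.08481 km/h = 0.08481 * 0.27777778 = 0.023558333 m/s. 1 mph = 0.44704 m/s, so 0.0132 mph = 0.0132 * 0.44704 = 0.005900928 m/s. Sum: 0.023558333 + 0.005900928 = 0.029459261 m/s. 1 cm/s = 0.01 m/s, so 0.029459261 m/s = 0.029459261 / 0.01 = 2.9459261 cm/s ≈ 2.946 cm/s (4 s.f.). Final answer: 2.946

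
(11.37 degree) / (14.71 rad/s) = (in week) 1 degree = 0.017453293 rad, so 11.37 degree = 11.37 * 0.017453293 = 0.19844394 rad. 14.71 rad/s is already in rad/s. Combine: 0.19844394 rad / 14.71 rad/s = 0.01349041 s. 1 week = 604800 s, so 0.01349041 s = 0.01349041 / 604800 = 2.2305573e-08 week ≈ 2.231e-08 week (4 s.f.). Final answer: 2.231e-08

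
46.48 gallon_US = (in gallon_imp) 1 gallon_US = 0.0037854118 m^3, so 46.48 gallon_US = 46.48 * 0.0037854118 = 0.17594594 m^3. 1 gallon_imp = 0.00454609 m^3, so 0.17594594 m^3 = 0.17594594 / 0.00454609 = 38.702696 gallon_imp ≈ 38.7 gallon_imp (4 s.f.). Final answer: 38.7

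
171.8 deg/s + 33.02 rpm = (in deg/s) 1 deg/s = 0.017453293 rad/s, so 171.8 deg/s = 171.8 * 0.017453293 = 2.9984757 rad/s. 1 rpm = 0.10471976 rad/s, so 33.02 rpm = 33.02 * 0.10471976 = 3.4578463 rad/s. Sum: 2.9984757 + 3.4578463 = 6.456322 rad/s. 1 deg/s = 0.017453293 rad/s, so 6.456322 rad/s = 6.456322 / 0.017453293 = 369.92 deg/s ≈ 369.9 deg/s (4 s.f.). Final answer: 369.9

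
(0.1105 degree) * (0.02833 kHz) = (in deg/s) 3.13. Check: 1 degree = 0.017453293 rad, so 0.1105 degree = 0.1105 * 0.017453293 = 0.0019285888 rad. 1 kHz = 1000 Hz, so 0.02833 kHz = 0.02833 * 1000 = 28.33 Hz. Combine: 0.0019285888 rad * 28.33 Hz = 0.054636921 rad/s. 1 deg/s = 0.017453293 rad/s, so 0.054636921 rad/s = 0.054636921 / 0.017453293 = 3.130465 deg/s ≈ 3.13 deg/s (4 s.f.).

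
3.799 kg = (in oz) 134. Check: 1 oz = 0.028349523 kg, so 3.799 kg = 3.799 / 0.028349523 = 134.00578 oz ≈ 134 oz (4 s.f.).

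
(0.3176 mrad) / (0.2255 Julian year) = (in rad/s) 4.463e-11. Check: 1 mrad = 0.001 rad, so 0.3176 mrad = 0.3176 * 0.001 = 0.0003176 rad. 1 Julian year = 31557600 s, so 0.2255 Julian year = 0.2255 * 31557600 = 7116238.8 s. Combine: 0.0003176 rad / 7116238.8 s = 4.4630318e-11 rad/s. Result: 4.4630318e-11 rad/s ≈ 4.463e-11 rad/s (4 s.f.).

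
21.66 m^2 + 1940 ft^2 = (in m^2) 21.66 m^2 is already in m^2. 1 ft^2 = 0.09290304 m^2, so 1940 ft^2 = 1940 * 0.09290304 = 180.2319 m^2. Sum: 21.66 + 180.2319 = 201.8919 m^2. Result: 201.8919 m^2 ≈ 201.9 m^2 (4 s.f.). Final answer: 201.9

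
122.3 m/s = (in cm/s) 1 cm/s = 0.01 m/s, so 122.3 m/s = 122.3 / 0.01 = 12230 cm/s ≈ 1.223e+04 cm/s (4 s.f.). Final answer: 1.223e+04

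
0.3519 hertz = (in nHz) 3.519e+08. Check: 0.3519 hertz = 0.3519 Hz. 1 nHz = 1e-09 Hz, so 0.3519 Hz = 0.3519 / 1e-09 = 3.519e+08 nHz.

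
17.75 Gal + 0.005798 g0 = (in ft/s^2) 1 Gal = 0.01 m/s^2, so 17.75 Gal = 17.75 * 0.01 = 0.1775 m/s^2. 1 g0 = 9.80665 m/s^2, so 0.005798 g0 = 0.005798 * 9.80665 = 0.056858957 m/s^2. Sum: 0.1775 + 0.056858957 = 0.23435896 m/s^2. 1 ft/s^2 = 0.3048 m/s^2, so 0.23435896 m/s^2 = 0.23435896 / 0.3048 = 0.76889421 ft/s^2 ≈ 0.7689 ft/s^2 (4 s.f.). Final answer: 0.7689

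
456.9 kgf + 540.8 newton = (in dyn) 5.021e+08. Check: 1 kgf = 9.80665 N, so 456.9 kgf = 456.9 * 9.80665 = 4480.6584 N. 540.8 newton = 540.8 N. Sum: 4480.6584 + 540.8 = 5021.4584 N. 1 dyn = 1e-05 N, so 5021.4584 N = 5021.4584 / 1e-05 = 5.0214584e+08 dyn ≈ 5.021e+08 dyn (4 s.f.).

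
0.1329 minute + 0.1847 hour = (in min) 11.21. Check: 1 minute = 60 s, so 0.1329 minute = 0.1329 * 60 = 7.974 s. 1 hour = 3600 s, so 0.1847 hour = 0.1847 * 3600 = 664.92 s. Sum: 7.974 + 664.92 = 672.894 s. 1 min = 60 s, so 672.894 s = 672.894 / 60 = 11.2149 min ≈ 11.21 min (4 s.f.).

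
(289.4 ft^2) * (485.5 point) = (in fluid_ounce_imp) 1 ft^2 = 0.09290304 m^2, so 289.4 ft^2 = 289.4 * 0.09290304 = 26.88614 m^2. 1 point = 0.00035277778 m, so 485.5 point = 485.5 * 0.00035277778 = 0.17127361 m. Combine: 26.88614 m^2 * 0.17127361 m = 4.6048862 m^3. 1 fluid_ounce_imp = 2.8413063e-05 m^3, so 4.6048862 m^3 = 4.6048862 / 2.8413063e-05 = 162069.34 fluid_ounce_imp ≈ 1.621e+05 fluid_ounce_imp (4 s.f.). Final answer: 1.621e+05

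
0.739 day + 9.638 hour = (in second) 9.855e+04. Check: 1 day = 86400 s, so 0.739 day = 0.739 * 86400 = 63849.6 s. 1 hour = 3600 s, so 9.638 hour = 9.638 * 3600 = 34696.8 s. Sum: 63849.6 + 34696.8 = 98546.4 s. 98546.4 s = 98546.4 second ≈ 9.855e+04 second (4 s.f.).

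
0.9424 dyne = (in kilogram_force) 1 dyne = 1e-05 N, so 0.9424 dyne = 0.9424 * 1e-05 = 9.424e-06 N. 1 kilogram_force = 9.80665 N, so 9.424e-06 N = 9.424e-06 / 9.80665 = 9.6098056e-07 kilogram_force ≈ 9.61e-07 kilogram_force (4 s.f.). Final answer: 9.61e-07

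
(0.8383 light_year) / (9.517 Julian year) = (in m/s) 1 light_year = 9.4607305e+15 m, so 0.8383 light_year = 0.8383 * 9.4607305e+15 = 7.9309304e+15 m. 1 Julian year = 31557600 s, so 9.517 Julian year = 9.517 * 31557600 = 3.0033368e+08 s. Combine: 7.9309304e+15 m / 3.0033368e+08 s = 26407063 m/s. Result: 26407063 m/s ≈ 2.641e+07 m/s (4 s.f.). Final answer: 2.641e+07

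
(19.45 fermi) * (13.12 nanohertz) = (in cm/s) 1 fermi = 1e-15 m, so 19.45 fermi = 19.45 * 1e-15 = 1.945e-14 m. 1 nanohertz = 1e-09 Hz, so 13.12 nanohertz = 13.12 * 1e-09 = 1.312e-08 Hz. Combine: 1.945e-14 m * 1.312e-08 Hz = 2.55184e-22 m/s. 1 cm/s = 0.01 m/s, so 2.55184e-22 m/s = 2.55184e-22 / 0.01 = 2.55184e-20 cm/s ≈ 2.552e-20 cm/s (4 s.f.). Final answer: 2.552e-20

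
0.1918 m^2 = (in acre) 1 acre = 4046.8564 m^2, so 0.1918 m^2 = 0.1918 / 4046.8564 = 4.7394812e-05 acre ≈ 4.739e-05 acre (4 s.f.). Final answer: 4.739e-05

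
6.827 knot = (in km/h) 12.64. Check: 1 knot = 0.51444444 m/s, so 6.827 knot = 6.827 * 0.51444444 = 3.5121122 m/s. 1 km/h = 0.27777778 m/s, so 3.5121122 m/s = 3.5121122 / 0.27777778 = 12.643604 km/h ≈ 12.64 km/h (4 s.f.).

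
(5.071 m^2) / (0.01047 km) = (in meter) 0.4843. Check: 5.071 m^2 is already in m^2. 1 km = 1000 m, so 0.01047 km = 0.01047 * 1000 = 10.47 m. Combine: 5.071 m^2 / 10.47 m = 0.4843362 m. 0.4843362 m = 0.4843362 meter ≈ 0.4843 meter (4 s.f.).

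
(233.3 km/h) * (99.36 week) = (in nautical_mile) 2.103e+06. Check: 1 km/h = 0.27777778 m/s, so 233.3 km/h = 233.3 * 0.27777778 = 64.805556 m/s. 1 week = 604800 s, so 99.36 week = 99.36 * 604800 = 60092928 s. Combine: 64.805556 m/s * 60092928 s = 3.8943556e+09 m. 1 nautical_mile = 1852 m, so 3.8943556e+09 m = 3.8943556e+09 / 1852 = 2102783.8 nautical_mile ≈ 2.103e+06 nautical_mile (4 s.f.).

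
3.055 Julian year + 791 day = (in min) 2.746e+06. Check: 1 Julian year = 31557600 s, so 3.055 Julian year = 3.055 * 31557600 = 96408468 s. 1 day = 86400 s, so 791 day = 791 * 86400 = 68342400 s. Sum: 96408468 + 68342400 = 1.6475087e+08 s. 1 min = 60 s, so 1.6475087e+08 s = 1.6475087e+08 / 60 = 2745847.8 min ≈ 2.746e+06 min (4 s.f.).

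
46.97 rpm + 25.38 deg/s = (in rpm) 51.2. Check: 1 rpm = 0.10471976 rad/s, so 46.97 rpm = 46.97 * 0.10471976 = 4.9186869 rad/s. 1 deg/s = 0.017453293 rad/s, so 25.38 deg/s = 25.38 * 0.017453293 = 0.44296456 rad/s. Sum: 4.9186869 + 0.44296456 = 5.3616515 rad/s. 1 rpm = 0.10471976 rad/s, so 5.3616515 rad/s = 5.3616515 / 0.10471976 = 51.2 rpm.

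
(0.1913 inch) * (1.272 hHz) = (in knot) 1 inch = 0.0254 m, so 0.1913 inch = 0.1913 * 0.0254 = 0.00485902 m. 1 hHz = 100 Hz, so 1.272 hHz = 1.272 * 100 = 127.2 Hz. Combine: 0.00485902 m * 127.2 Hz = 0.61806734 m/s. 1 knot = 0.51444444 m/s, so 0.61806734 m/s = 0.61806734 / 0.51444444 = 1.2014268 knot ≈ 1.201 knot (4 s.f.). Final answer: 1.201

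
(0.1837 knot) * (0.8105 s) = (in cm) 7.66. Check: 1 knot = 0.51444444 m/s, so 0.1837 knot = 0.1837 * 0.51444444 = 0.094503444 m/s. 0.8105 s is already in s. Combine: 0.094503444 m/s * 0.8105 s = 0.076595042 m. 1 cm = 0.01 m, so 0.076595042 m = 0.076595042 / 0.01 = 7.6595042 cm ≈ 7.66 cm (4 s.f.).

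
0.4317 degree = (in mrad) 7.535. Check: 1 degree = 0.017453293 rad, so 0.4317 degree = 0.4317 * 0.017453293 = 0.0075345864 rad. 1 mrad = 0.001 rad, so 0.0075345864 rad = 0.0075345864 / 0.001 = 7.5345864 mrad ≈ 7.535 mrad (4 s.f.).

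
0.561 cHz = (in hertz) 0.00561. Check: 1 cHz = 0.01 Hz, so 0.561 cHz = 0.561 * 0.01 = 0.00561 Hz. 0.00561 Hz = 0.00561 hertz.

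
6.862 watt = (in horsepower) 0.009202. Check: 6.862 watt = 6.862 W. 1 horsepower = 745.69987 W, so 6.862 W = 6.862 / 745.69987 = 0.0092020936 horsepower ≈ 0.009202 horsepower (4 s.f.).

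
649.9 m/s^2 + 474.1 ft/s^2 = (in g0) 81.01. Check: 649.9 m/s^2 is already in m/s^2. 1 ft/s^2 = 0.3048 m/s^2, so 474.1 ft/s^2 = 474.1 * 0.3048 = 144.50568 m/s^2. Sum: 649.9 + 144.50568 = 794.40568 m/s^2. 1 g0 = 9.80665 m/s^2, so 794.40568 m/s^2 = 794.40568 / 9.80665 = 81.006835 g0 ≈ 81.01 g0 (4 s.f.).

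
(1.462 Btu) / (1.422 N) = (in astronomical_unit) 7.251e-09. Check: 1 Btu = 1055.0559 J, so 1.462 Btu = 1.462 * 1055.0559 = 1542.4917 J. 1.422 N is already in N. Combine: 1542.4917 J / 1.422 N = 1084.7339 m. 1 astronomical_unit = 1.4959787e+11 m, so 1084.7339 m = 1084.7339 / 1.4959787e+11 = 7.2509985e-09 astronomical_unit ≈ 7.251e-09 astronomical_unit (4 s.f.).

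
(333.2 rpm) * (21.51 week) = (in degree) 1 rpm = 0.10471976 rad/s, so 333.2 rpm = 333.2 * 0.10471976 = 34.892622 rad/s. 1 week = 604800 s, so 21.51 week = 21.51 * 604800 = 13009248 s. Combine: 34.892622 rad/s * 13009248 s = 4.5392678e+08 rad. 1 degree = 0.017453293 rad, so 4.5392678e+08 rad = 4.5392678e+08 / 0.017453293 = 2.6008089e+10 degree ≈ 2.601e+10 degree (4 s.f.). Final answer: 2.601e+10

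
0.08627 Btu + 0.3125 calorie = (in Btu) 0.08751. Check: 1 Btu = 1055.0559 J, so 0.08627 Btu = 0.08627 * 1055.0559 = 91.019668 J. 1 calorie = 4.184 J, so 0.3125 calorie = 0.3125 * 4.184 = 1.3075 J. Sum: 91.019668 + 1.3075 = 92.327168 J. 1 Btu = 1055.0559 J, so 92.327168 J = 92.327168 / 1055.0559 = 0.087509271 Btu ≈ 0.08751 Btu (4 s.f.).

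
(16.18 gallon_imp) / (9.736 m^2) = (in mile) 4.694e-06. Check: 1 gallon_imp = 0.00454609 m^3, so 16.18 gallon_imp = 16.18 * 0.00454609 = 0.073555736 m^3. 9.736 m^2 is already in m^2. Combine: 0.073555736 m^3 / 9.736 m^2 = 0.0075550263 m. 1 mile = 1609.344 m, so 0.0075550263 m = 0.0075550263 / 1609.344 = 4.6944757e-06 mile ≈ 4.694e-06 mile (4 s.f.).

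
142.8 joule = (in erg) 1.428e+09. Check: 142.8 joule = 142.8 J. 1 erg = 1e-07 J, so 142.8 J = 142.8 / 1e-07 = 1.428e+09 erg.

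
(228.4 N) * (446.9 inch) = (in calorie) 228.4 N is already in N. 1 inch = 0.0254 m, so 446.9 inch = 446.9 * 0.0254 = 11.35126 m. Combine: 228.4 N * 11.35126 m = 2592.6278 J. 1 calorie = 4.184 J, so 2592.6278 J = 2592.6278 / 4.184 = 619.65291 calorie ≈ 619.7 calorie (4 s.f.). Final answer: 619.7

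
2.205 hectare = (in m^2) 2.205e+04. Check: 1 hectare = 10000 m^2, so 2.205 hectare = 2.205 * 10000 = 22050 m^2. Result: 22050 m^2 ≈ 2.205e+04 m^2 (4 s.f.).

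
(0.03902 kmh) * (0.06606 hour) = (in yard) 1 kmh = 0.27777778 m/s, so 0.03902 kmh = 0.03902 * 0.27777778 = 0.010838889 m/s. 1 hour = 3600 s, so 0.06606 hour = 0.06606 * 3600 = 237.816 s. Combine: 0.010838889 m/s * 237.816 s = 2.5776612 m. 1 yard = 0.9144 m, so 2.5776612 m = 2.5776612 / 0.9144 = 2.8189646 yard ≈ 2.819 yard (4 s.f.). Final answer: 2.819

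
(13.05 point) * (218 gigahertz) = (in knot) 1 point = 0.00035277778 m, so 13.05 point = 13.05 * 0.00035277778 = 0.00460375 m. 1 gigahertz = 1e+09 Hz, so 218 gigahertz = 218 * 1e+09 = 2.18e+11 Hz. Combine: 0.00460375 m * 2.18e+11 Hz = 1.0036175e+09 m/s. 1 knot = 0.51444444 m/s, so 1.0036175e+09 m/s = 1.0036175e+09 / 0.51444444 = 1.9508763e+09 knot ≈ 1.951e+09 knot (4 s.f.). Final answer: 1.951e+09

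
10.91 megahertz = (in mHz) 1 megahertz = 1000000 Hz, so 10.91 megahertz = 10.91 * 1000000 = 10910000 Hz. 1 mHz = 0.001 Hz, so 10910000 Hz = 10910000 / 0.001 = 1.091e+10 mHz. Final answer: 1.091e+10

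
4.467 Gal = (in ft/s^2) 0.1466. Check: 1 Gal = 0.01 m/s^2, so 4.467 Gal = 4.467 * 0.01 = 0.04467 m/s^2. 1 ft/s^2 = 0.3048 m/s^2, so 0.04467 m/s^2 = 0.04467 / 0.3048 = 0.14655512 ft/s^2 ≈ 0.1466 ft/s^2 (4 s.f.).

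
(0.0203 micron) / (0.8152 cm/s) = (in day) 2.882e-11. Check: 1 micron = 1e-06 m, so 0.0203 micron = 0.0203 * 1e-06 = 2.03e-08 m. 1 cm/s = 0.01 m/s, so 0.8152 cm/s = 0.8152 * 0.01 = 0.008152 m/s. Combine: 2.03e-08 m / 0.008152 m/s = 2.4901865e-06 s. 1 day = 86400 s, so 2.4901865e-06 s = 2.4901865e-06 / 86400 = 2.8821603e-11 day ≈ 2.882e-11 day (4 s.f.).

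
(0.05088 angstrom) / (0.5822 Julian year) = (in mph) 6.195e-19. Check: 1 angstrom = 1e-10 m, so 0.05088 angstrom = 0.05088 * 1e-10 = 5.088e-12 m. 1 Julian year = 31557600 s, so 0.5822 Julian year = 0.5822 * 31557600 = 18372835 s. Combine: 5.088e-12 m / 18372835 s = 2.7693059e-19 m/s. 1 mph = 0.44704 m/s, so 2.7693059e-19 m/s = 2.7693059e-19 / 0.44704 = 6.1947609e-19 mph ≈ 6.195e-19 mph (4 s.f.).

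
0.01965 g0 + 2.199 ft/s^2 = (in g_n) 1 g0 = 9.80665 m/s^2, so 0.01965 g0 = 0.01965 * 9.80665 = 0.19270067 m/s^2. 1 ft/s^2 = 0.3048 m/s^2, so 2.199 ft/s^2 = 2.199 * 0.3048 = 0.6702552 m/s^2. Sum: 0.19270067 + 0.6702552 = 0.86295587 m/s^2. 1 g_n = 9.80665 m/s^2, so 0.86295587 m/s^2 = 0.86295587 / 9.80665 = 0.087997009 g_n ≈ 0.088 g_n (4 s.f.). Final answer: 0.088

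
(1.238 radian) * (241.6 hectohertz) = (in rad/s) 2.991e+04. Check: 1.238 radian = 1.238 rad. 1 hectohertz = 100 Hz, so 241.6 hectohertz = 241.6 * 100 = 24160 Hz. Combine: 1.238 rad * 24160 Hz = 29910.08 rad/s. Result: 29910.08 rad/s ≈ 2.991e+04 rad/s (4 s.f.).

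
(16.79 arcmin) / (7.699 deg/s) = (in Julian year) 1 arcmin = 0.00029088821 rad, so 16.79 arcmin = 16.79 * 0.00029088821 = 0.004884013 rad. 1 deg/s = 0.017453293 rad/s, so 7.699 deg/s = 7.699 * 0.017453293 = 0.1343729 rad/s. Combine: 0.004884013 rad / 0.1343729 rad/s = 0.036346712 s. 1 Julian year = 31557600 s, so 0.036346712 s = 0.036346712 / 31557600 = 1.1517578e-09 Julian year ≈ 1.152e-09 Julian year (4 s.f.). Final answer: 1.152e-09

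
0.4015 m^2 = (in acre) 1 acre = 4046.8564 m^2, so 0.4015 m^2 = 0.4015 / 4046.8564 = 9.9212811e-05 acre ≈ 9.921e-05 acre (4 s.f.). Final answer: 9.921e-05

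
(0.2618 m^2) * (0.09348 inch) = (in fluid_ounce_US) 21.02. Check: 0.2618 m^2 is already in m^2. 1 inch = 0.0254 m, so 0.09348 inch = 0.09348 * 0.0254 = 0.002374392 m. Combine: 0.2618 m^2 * 0.002374392 m = 0.00062161583 m^3. 1 fluid_ounce_US = 2.957353e-05 m^3, so 0.00062161583 m^3 = 0.00062161583 / 2.957353e-05 = 21.019332 fluid_ounce_US ≈ 21.02 fluid_ounce_US (4 s.f.).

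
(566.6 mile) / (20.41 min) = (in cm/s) 7.446e+04. Check: 1 mile = 1609.344 m, so 566.6 mile = 566.6 * 1609.344 = 911854.31 m. 1 min = 60 s, so 20.41 min = 20.41 * 60 = 1224.6 s. Combine: 911854.31 m / 1224.6 s = 744.614 m/s. 1 cm/s = 0.01 m/s, so 744.614 m/s = 744.614 / 0.01 = 74461.4 cm/s ≈ 7.446e+04 cm/s (4 s.f.).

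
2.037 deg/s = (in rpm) 0.3395. Check: 1 deg/s = 0.017453293 rad/s, so 2.037 deg/s = 2.037 * 0.017453293 = 0.035552357 rad/s. 1 rpm = 0.10471976 rad/s, so 0.035552357 rad/s = 0.035552357 / 0.10471976 = 0.3395 rpm.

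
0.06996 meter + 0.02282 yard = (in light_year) 0.06996 meter = 0.06996 m. 1 yard = 0.9144 m, so 0.02282 yard = 0.02282 * 0.9144 = 0.020866608 m. Sum: 0.06996 + 0.020866608 = 0.090826608 m. 1 light_year = 9.4607305e+15 m, so 0.090826608 m = 0.090826608 / 9.4607305e+15 = 9.60038e-18 light_year ≈ 9.6e-18 light_year (4 s.f.). Final answer: 9.6e-18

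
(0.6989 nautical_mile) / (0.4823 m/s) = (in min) 1 nautical_mile = 1852 m, so 0.6989 nautical_mile = 0.6989 * 1852 = 1294.3628 m. 0.4823 m/s is already in m/s. Combine: 1294.3628 m / 0.4823 m/s = 2683.7296 s. 1 min = 60 s, so 2683.7296 s = 2683.7296 / 60 = 44.728827 min ≈ 44.73 min (4 s.f.). Final answer: 44.73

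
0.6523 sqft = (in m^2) 1 sqft = 0.09290304 m^2, so 0.6523 sqft = 0.6523 * 0.09290304 = 0.060600653 m^2. Result: 0.060600653 m^2 ≈ 0.0606 m^2 (4 s.f.). Final answer: 0.0606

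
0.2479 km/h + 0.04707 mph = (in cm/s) 1 km/h = 0.27777778 m/s, so 0.2479 km/h = 0.2479 * 0.27777778 = 0.068861111 m/s. 1 mph = 0.44704 m/s, so 0.04707 mph = 0.04707 * 0.44704 = 0.021042173 m/s. Sum: 0.068861111 + 0.021042173 = 0.089903284 m/s. 1 cm/s = 0.01 m/s, so 0.089903284 m/s = 0.089903284 / 0.01 = 8.9903284 cm/s ≈ 8.99 cm/s (4 s.f.). Final answer: 8.99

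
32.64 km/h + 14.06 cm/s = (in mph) 20.6. Check: 1 km/h = 0.27777778 m/s, so 32.64 km/h = 32.64 * 0.27777778 = 9.0666667 m/s. 1 cm/s = 0.01 m/s, so 14.06 cm/s = 14.06 * 0.01 = 0.1406 m/s. Sum: 9.0666667 + 0.1406 = 9.2072667 m/s. 1 mph = 0.44704 m/s, so 9.2072667 m/s = 9.2072667 / 0.44704 = 20.596069 mph ≈ 20.6 mph (4 s.f.).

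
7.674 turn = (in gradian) 1 turn = 6.2831853 rad, so 7.674 turn = 7.674 * 6.2831853 = 48.217164 rad. 1 gradian = 0.015707963 rad, so 48.217164 rad = 48.217164 / 0.015707963 = 3069.6 gradian ≈ 3070 gradian (4 s.f.). Final answer: 3070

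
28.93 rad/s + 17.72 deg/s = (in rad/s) 29.24. Check: 28.93 rad/s is already in rad/s. 1 deg/s = 0.017453293 rad/s, so 17.72 deg/s = 17.72 * 0.017453293 = 0.30927234 rad/s. Sum: 28.93 + 0.30927234 = 29.239272 rad/s. Result: 29.239272 rad/s ≈ 29.24 rad/s (4 s.f.).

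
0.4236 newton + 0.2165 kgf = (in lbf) 0.5725. Check: 0.4236 newton = 0.4236 N. 1 kgf = 9.80665 N, so 0.2165 kgf = 0.2165 * 9.80665 = 2.1231397 N. Sum: 0.4236 + 2.1231397 = 2.5467397 N. 1 lbf = 4.4482216 N, so 2.5467397 N = 2.5467397 / 4.4482216 = 0.57252987 lbf ≈ 0.5725 lbf (4 s.f.).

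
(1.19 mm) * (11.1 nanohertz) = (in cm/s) 1 mm = 0.001 m, so 1.19 mm = 1.19 * 0.001 = 0.00119 m. 1 nanohertz = 1e-09 Hz, so 11.1 nanohertz = 11.1 * 1e-09 = 1.11e-08 Hz. Combine: 0.00119 m * 1.11e-08 Hz = 1.3209e-11 m/s. 1 cm/s = 0.01 m/s, so 1.3209e-11 m/s = 1.3209e-11 / 0.01 = 1.3209e-09 cm/s ≈ 1.321e-09 cm/s (4 s.f.). Final answer: 1.321e-09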